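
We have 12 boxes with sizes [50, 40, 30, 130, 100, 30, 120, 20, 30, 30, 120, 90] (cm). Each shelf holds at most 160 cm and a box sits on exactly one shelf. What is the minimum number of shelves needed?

5

Total = 130 + 120 + 120 + 100 + 90 + 50 + 40 + 30 + 30 + 30 + 30 + 20 = 790 cm.
Lower bound: ⌈790/160⌉ = 5 shelves.
A packing using 5 shelves:
  shelf 1: 130 + 30 = 160
  shelf 2: 120 + 40 = 160
  shelf 3: 120 + 30 = 150
  shelf 4: 100 + 30 + 30 = 160
  shelf 5: 90 + 50 + 20 = 160
This matches the lower bound, so 5 is optimal.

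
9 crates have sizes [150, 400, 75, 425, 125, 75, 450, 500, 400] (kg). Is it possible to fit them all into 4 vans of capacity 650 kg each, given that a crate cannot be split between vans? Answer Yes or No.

No

Total = 2600 kg; ⌈2600/650⌉ = 4.
5 crates each exceed half the capacity and cannot share a van, forcing at least 5 vans.
At least 5 vans are required, but only 4 are allowed.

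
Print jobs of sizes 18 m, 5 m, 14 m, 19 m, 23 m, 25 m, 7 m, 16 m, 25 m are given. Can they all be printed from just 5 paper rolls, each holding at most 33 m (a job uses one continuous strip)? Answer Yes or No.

No

Total = 152 m; ⌈152/33⌉ = 5.
The bound of 5 does not rule out 5, but exhaustive search shows no assignment into 5 paper rolls of capacity 33 m exists — the minimum is 6.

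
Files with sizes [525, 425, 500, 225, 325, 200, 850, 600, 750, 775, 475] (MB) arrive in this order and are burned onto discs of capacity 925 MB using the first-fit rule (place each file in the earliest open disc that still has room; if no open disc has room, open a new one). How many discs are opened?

  525 → disc 1 (new)  [load 525/925]
  425 → disc 2 (new)  [load 425/925]
  500 → disc 2  [load 925/925]
  225 → disc 1  [load 750/925]
  325 → disc 3 (new)  [load 325/925]
  200 → disc 3  [load 525/925]
  850 → disc 4 (new)  [load 850/925]
  600 → disc 5 (new)  [load 600/925]
  750 → disc 6 (new)  [load 750/925]
  775 → disc 7 (new)  [load 775/925]
  475 → disc 8 (new)  [load 475/925]
8 discs opened.

8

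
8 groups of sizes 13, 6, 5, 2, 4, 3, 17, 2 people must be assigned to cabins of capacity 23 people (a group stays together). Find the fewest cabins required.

3

Total = 17 + 13 + 6 + 5 + 4 + 3 + 2 + 2 = 52 people.
Lower bound: ⌈52/23⌉ = 3 cabins.
A packing using 3 cabins:
  cabin 1: 17 + 6 = 23
  cabin 2: 13 + 5 + 4 = 22
  cabin 3: 3 + 2 + 2 = 7
This matches the lower bound, so 3 is optimal.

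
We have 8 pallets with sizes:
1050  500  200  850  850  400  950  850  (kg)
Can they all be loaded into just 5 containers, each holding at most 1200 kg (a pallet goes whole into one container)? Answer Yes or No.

No

Total = 5650 kg; ⌈5650/1200⌉ = 5.
The bound of 5 does not rule out 5, but exhaustive search shows no assignment into 5 containers of capacity 1200 kg exists — the minimum is 6.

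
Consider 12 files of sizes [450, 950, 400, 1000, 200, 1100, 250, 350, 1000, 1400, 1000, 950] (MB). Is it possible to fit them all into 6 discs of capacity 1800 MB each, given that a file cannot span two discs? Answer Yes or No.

No

Total = 9050 MB; ⌈9050/1800⌉ = 6.
7 files each exceed half the capacity and cannot share a disc, forcing at least 7 discs.
At least 7 discs are required, but only 6 are allowed.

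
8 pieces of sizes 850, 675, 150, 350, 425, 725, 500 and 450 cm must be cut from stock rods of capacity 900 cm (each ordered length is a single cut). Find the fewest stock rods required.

Total = 850 + 725 + 675 + 500 + 450 + 425 + 350 + 150 = 4125 cm.
Lower bound: ⌈4125/900⌉ = 5 stock rods.
A packing using 5 stock rods:
  stock rod 1: 850 = 850
  stock rod 2: 725 + 150 = 875
  stock rod 3: 675 = 675
  stock rod 4: 500 + 350 = 850
  stock rod 5: 450 + 425 = 875
This matches the lower bound, so 5 is optimal.

5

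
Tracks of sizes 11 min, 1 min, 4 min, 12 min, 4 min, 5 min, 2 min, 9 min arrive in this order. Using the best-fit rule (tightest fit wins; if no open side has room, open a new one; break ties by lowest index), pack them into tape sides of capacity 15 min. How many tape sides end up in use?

  11 → side 1 (new)  [load 11/15]
  1 → side 1  [load 12/15]
  4 → side 2 (new)  [load 4/15]
  12 → side 3 (new)  [load 12/15]
  4 → side 2  [load 8/15]
  5 → side 2  [load 13/15]
  2 → side 2  [load 15/15]
  9 → side 4 (new)  [load 9/15]
4 tape sides opened.

4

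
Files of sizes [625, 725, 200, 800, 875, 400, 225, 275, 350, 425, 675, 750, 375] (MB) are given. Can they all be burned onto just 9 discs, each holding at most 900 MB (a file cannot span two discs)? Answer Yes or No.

Yes

A valid assignment using 9 discs:
  disc 1: 875 = 875
  disc 2: 800 = 800
  disc 3: 750 = 750
  disc 4: 725 = 725
  disc 5: 675 + 225 = 900
  disc 6: 625 + 275 = 900
  disc 7: 425 + 400 = 825
  disc 8: 375 + 350 = 725
  disc 9: 200 = 200
Every load is within 900 MB, so 9 discs suffice.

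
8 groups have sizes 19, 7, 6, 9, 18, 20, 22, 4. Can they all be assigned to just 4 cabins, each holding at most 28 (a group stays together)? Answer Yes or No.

A valid assignment using 4 cabins:
  cabin 1: 22 + 6 = 28
  cabin 2: 20 + 7 = 27
  cabin 3: 19 + 9 = 28
  cabin 4: 18 + 4 = 22
Every load is within 28, so 4 cabins suffice.

Yes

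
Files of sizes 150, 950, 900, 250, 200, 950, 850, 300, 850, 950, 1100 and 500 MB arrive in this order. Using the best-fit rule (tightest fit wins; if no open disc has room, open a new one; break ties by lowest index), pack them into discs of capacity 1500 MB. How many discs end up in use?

7

  150 → disc 1 (new)  [load 150/1500]
  950 → disc 1  [load 1100/1500]
  900 → disc 2 (new)  [load 900/1500]
  250 → disc 1  [load 1350/1500]
  200 → disc 2  [load 1100/1500]
  950 → disc 3 (new)  [load 950/1500]
  850 → disc 4 (new)  [load 850/1500]
  300 → disc 2  [load 1400/1500]
  850 → disc 5 (new)  [load 850/1500]
  950 → disc 6 (new)  [load 950/1500]
  1100 → disc 7 (new)  [load 1100/1500]
  500 → disc 3  [load 1450/1500]
7 discs opened.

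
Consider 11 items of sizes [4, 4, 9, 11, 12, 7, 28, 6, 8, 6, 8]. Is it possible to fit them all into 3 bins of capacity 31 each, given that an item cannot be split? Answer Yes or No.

No

Total = 103; ⌈103/31⌉ = 4.
At least 4 bins are required, but only 3 are allowed.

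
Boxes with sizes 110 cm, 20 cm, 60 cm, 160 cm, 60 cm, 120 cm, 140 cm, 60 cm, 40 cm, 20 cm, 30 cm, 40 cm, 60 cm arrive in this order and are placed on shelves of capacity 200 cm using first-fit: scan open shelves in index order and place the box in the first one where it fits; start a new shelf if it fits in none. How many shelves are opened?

  110 → shelf 1 (new)  [load 110/200]
  20 → shelf 1  [load 130/200]
  60 → shelf 1  [load 190/200]
  160 → shelf 2 (new)  [load 160/200]
  60 → shelf 3 (new)  [load 60/200]
  120 → shelf 3  [load 180/200]
  140 → shelf 4 (new)  [load 140/200]
  60 → shelf 4  [load 200/200]
  40 → shelf 2  [load 200/200]
  20 → shelf 3  [load 200/200]
  30 → shelf 5 (new)  [load 30/200]
  40 → shelf 5  [load 70/200]
  60 → shelf 5  [load 130/200]
5 shelves opened.

5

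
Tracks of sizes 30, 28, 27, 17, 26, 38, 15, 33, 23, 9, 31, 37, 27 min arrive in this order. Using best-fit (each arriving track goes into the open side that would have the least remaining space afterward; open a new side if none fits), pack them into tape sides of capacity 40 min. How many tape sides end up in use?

11

  30 → side 1 (new)  [load 30/40]
  28 → side 2 (new)  [load 28/40]
  27 → side 3 (new)  [load 27/40]
  17 → side 4 (new)  [load 17/40]
  26 → side 5 (new)  [load 26/40]
  38 → side 6 (new)  [load 38/40]
  15 → side 4  [load 32/40]
  33 → side 7 (new)  [load 33/40]
  23 → side 8 (new)  [load 23/40]
  9 → side 1  [load 39/40]
  31 → side 9 (new)  [load 31/40]
  37 → side 10 (new)  [load 37/40]
  27 → side 11 (new)  [load 27/40]
11 tape sides opened.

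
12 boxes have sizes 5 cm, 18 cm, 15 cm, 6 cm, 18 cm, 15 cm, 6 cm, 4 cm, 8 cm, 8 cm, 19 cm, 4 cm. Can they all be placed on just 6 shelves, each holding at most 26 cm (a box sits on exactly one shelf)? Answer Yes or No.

Yes

A valid assignment using 5 shelves:
  shelf 1: 19 + 6 = 25
  shelf 2: 18 + 8 = 26
  shelf 3: 18 + 8 = 26
  shelf 4: 15 + 6 + 5 = 26
  shelf 5: 15 + 4 + 4 = 23
That uses only 5 ≤ 6, so 6 shelves are enough.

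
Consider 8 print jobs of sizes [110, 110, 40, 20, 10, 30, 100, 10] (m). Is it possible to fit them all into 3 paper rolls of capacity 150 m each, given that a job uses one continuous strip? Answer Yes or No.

Yes

A valid assignment using 3 paper rolls:
  roll 1: 110 + 40 = 150
  roll 2: 110 + 30 + 10 = 150
  roll 3: 100 + 20 + 10 = 130
Every load is within 150 m, so 3 paper rolls suffice.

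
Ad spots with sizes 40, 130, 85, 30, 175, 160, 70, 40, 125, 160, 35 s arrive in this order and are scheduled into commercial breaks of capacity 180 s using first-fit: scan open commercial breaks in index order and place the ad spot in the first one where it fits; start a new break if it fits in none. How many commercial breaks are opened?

7

  40 → break 1 (new)  [load 40/180]
  130 → break 1  [load 170/180]
  85 → break 2 (new)  [load 85/180]
  30 → break 2  [load 115/180]
  175 → break 3 (new)  [load 175/180]
  160 → break 4 (new)  [load 160/180]
  70 → break 5 (new)  [load 70/180]
  40 → break 2  [load 155/180]
  125 → break 6 (new)  [load 125/180]
  160 → break 7 (new)  [load 160/180]
  35 → break 5  [load 105/180]
7 commercial breaks opened.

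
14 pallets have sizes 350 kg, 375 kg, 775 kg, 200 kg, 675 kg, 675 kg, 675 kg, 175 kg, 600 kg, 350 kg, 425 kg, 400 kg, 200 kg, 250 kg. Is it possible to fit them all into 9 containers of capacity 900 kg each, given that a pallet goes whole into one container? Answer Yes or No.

A valid assignment using 8 containers:
  container 1: 775 = 775
  container 2: 675 + 200 = 875
  container 3: 675 + 200 = 875
  container 4: 675 + 175 = 850
  container 5: 600 + 250 = 850
  container 6: 425 + 400 = 825
  container 7: 375 + 350 = 725
  container 8: 350 = 350
That uses only 8 ≤ 9, so 9 containers are enough.

Yes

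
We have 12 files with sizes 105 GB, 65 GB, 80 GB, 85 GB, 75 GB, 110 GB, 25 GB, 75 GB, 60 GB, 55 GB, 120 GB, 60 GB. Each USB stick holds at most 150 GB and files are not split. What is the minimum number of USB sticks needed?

Total = 120 + 110 + 105 + 85 + 80 + 75 + 75 + 65 + 60 + 60 + 55 + 25 = 915 GB.
Lower bound: ⌈915/150⌉ = 7 USB sticks.
A packing using 7 USB sticks:
  USB stick 1: 120 + 25 = 145
  USB stick 2: 110 = 110
  USB stick 3: 105 = 105
  USB stick 4: 85 + 65 = 150
  USB stick 5: 80 + 60 = 140
  USB stick 6: 75 + 75 = 150
  USB stick 7: 60 + 55 = 115
This matches the lower bound, so 7 is optimal.

7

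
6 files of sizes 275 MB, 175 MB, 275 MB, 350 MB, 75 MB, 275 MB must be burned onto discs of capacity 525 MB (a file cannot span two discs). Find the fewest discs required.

4

Total = 350 + 275 + 275 + 275 + 175 + 75 = 1425 MB.
Lower bound: ⌈1425/525⌉ = 3 discs.
Also, 4 files each exceed 525/2 MB, and no two of those can share a disc, so at least 4 discs are needed.
A packing using 4 discs:
  disc 1: 350 + 175 = 525
  disc 2: 275 + 75 = 350
  disc 3: 275 = 275
  disc 4: 275 = 275
This matches the lower bound, so 4 is optimal.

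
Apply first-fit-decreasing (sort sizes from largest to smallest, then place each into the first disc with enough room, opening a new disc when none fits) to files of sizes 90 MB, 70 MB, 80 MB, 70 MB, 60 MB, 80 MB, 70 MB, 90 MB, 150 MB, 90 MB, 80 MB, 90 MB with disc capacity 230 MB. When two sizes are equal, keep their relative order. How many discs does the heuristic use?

Sorted descending: 150, 90, 90, 90, 90, 80, 80, 80, 70, 70, 70, 60.
  150 → disc 1 (new)  [load 150/230]
  90 → disc 2 (new)  [load 90/230]
  90 → disc 2  [load 180/230]
  90 → disc 3 (new)  [load 90/230]
  90 → disc 3  [load 180/230]
  80 → disc 1  [load 230/230]
  80 → disc 4 (new)  [load 80/230]
  80 → disc 4  [load 160/230]
  70 → disc 4  [load 230/230]
  70 → disc 5 (new)  [load 70/230]
  70 → disc 5  [load 140/230]
  60 → disc 5  [load 200/230]
5 discs opened.

5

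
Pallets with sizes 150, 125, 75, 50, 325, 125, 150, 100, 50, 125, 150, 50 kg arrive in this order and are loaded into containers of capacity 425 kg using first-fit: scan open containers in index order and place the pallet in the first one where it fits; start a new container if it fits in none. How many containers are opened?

  150 → container 1 (new)  [load 150/425]
  125 → container 1  [load 275/425]
  75 → container 1  [load 350/425]
  50 → container 1  [load 400/425]
  325 → container 2 (new)  [load 325/425]
  125 → container 3 (new)  [load 125/425]
  150 → container 3  [load 275/425]
  100 → container 2  [load 425/425]
  50 → container 3  [load 325/425]
  125 → container 4 (new)  [load 125/425]
  150 → container 4  [load 275/425]
  50 → container 3  [load 375/425]
4 containers opened.

4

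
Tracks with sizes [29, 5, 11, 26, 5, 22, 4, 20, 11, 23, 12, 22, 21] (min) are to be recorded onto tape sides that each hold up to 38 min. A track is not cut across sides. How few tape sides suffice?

7

Total = 29 + 26 + 23 + 22 + 22 + 21 + 20 + 12 + 11 + 11 + 5 + 5 + 4 = 211 min.
Lower bound: ⌈211/38⌉ = 6 tape sides.
Also, 7 tracks each exceed 19 min, and no two of those can share a side, so at least 7 tape sides are needed.
A packing using 7 tape sides:
  side 1: 29 + 5 + 4 = 38
  side 2: 26 + 12 = 38
  side 3: 23 + 11 = 34
  side 4: 22 + 11 + 5 = 38
  side 5: 22 = 22
  side 6: 21 = 21
  side 7: 20 = 20
This matches the lower bound, so 7 is optimal.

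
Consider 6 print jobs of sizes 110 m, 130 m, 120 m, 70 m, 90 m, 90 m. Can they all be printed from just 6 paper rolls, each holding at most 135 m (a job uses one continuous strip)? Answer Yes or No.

Yes

A valid assignment using 6 paper rolls:
  roll 1: 130 = 130
  roll 2: 120 = 120
  roll 3: 110 = 110
  roll 4: 90 = 90
  roll 5: 90 = 90
  roll 6: 70 = 70
Every load is within 135 m, so 6 paper rolls suffice.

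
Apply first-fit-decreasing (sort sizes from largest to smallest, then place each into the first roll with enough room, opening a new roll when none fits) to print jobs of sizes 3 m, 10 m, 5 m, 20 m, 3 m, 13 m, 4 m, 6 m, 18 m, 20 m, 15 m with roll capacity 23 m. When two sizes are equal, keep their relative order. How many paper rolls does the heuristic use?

6

Sorted descending: 20, 20, 18, 15, 13, 10, 6, 5, 4, 3, 3.
  20 → roll 1 (new)  [load 20/23]
  20 → roll 2 (new)  [load 20/23]
  18 → roll 3 (new)  [load 18/23]
  15 → roll 4 (new)  [load 15/23]
  13 → roll 5 (new)  [load 13/23]
  10 → roll 5  [load 23/23]
  6 → roll 4  [load 21/23]
  5 → roll 3  [load 23/23]
  4 → roll 6 (new)  [load 4/23]
  3 → roll 1  [load 23/23]
  3 → roll 2  [load 23/23]
6 paper rolls opened.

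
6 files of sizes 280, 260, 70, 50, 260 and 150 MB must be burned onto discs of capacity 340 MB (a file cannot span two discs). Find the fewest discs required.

Total = 280 + 260 + 260 + 150 + 70 + 50 = 1070 MB.
Lower bound: ⌈1070/340⌉ = 4 discs.
A packing using 4 discs:
  disc 1: 280 + 50 = 330
  disc 2: 260 + 70 = 330
  disc 3: 260 = 260
  disc 4: 150 = 150
This matches the lower bound, so 4 is optimal.

4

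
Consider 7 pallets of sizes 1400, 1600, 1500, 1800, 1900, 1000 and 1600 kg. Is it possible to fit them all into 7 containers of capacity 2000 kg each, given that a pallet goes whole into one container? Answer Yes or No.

A valid assignment using 7 containers:
  container 1: 1900 = 1900
  container 2: 1800 = 1800
  container 3: 1600 = 1600
  container 4: 1600 = 1600
  container 5: 1500 = 1500
  container 6: 1400 = 1400
  container 7: 1000 = 1000
Every load is within 2000 kg, so 7 containers suffice.

Yes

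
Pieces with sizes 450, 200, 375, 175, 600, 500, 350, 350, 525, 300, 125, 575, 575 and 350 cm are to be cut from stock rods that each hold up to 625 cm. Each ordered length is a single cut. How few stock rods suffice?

11

Total = 600 + 575 + 575 + 525 + 500 + 450 + 375 + 350 + 350 + 350 + 300 + 200 + 175 + 125 = 5450 cm.
Lower bound: ⌈5450/625⌉ = 9 stock rods.
Also, 10 pieces each exceed 625/2 cm, and no two of those can share a stock rod, so at least 10 stock rods are needed.
A packing using 11 stock rods:
  stock rod 1: 600 = 600
  stock rod 2: 575 = 575
  stock rod 3: 575 = 575
  stock rod 4: 525 = 525
  stock rod 5: 500 + 125 = 625
  stock rod 6: 450 + 175 = 625
  stock rod 7: 375 + 200 = 575
  stock rod 8: 350 = 350
  stock rod 9: 350 = 350
  stock rod 10: 350 = 350
  stock rod 11: 300 = 300
No arrangement into 10 stock rods stays within capacity, so 11 is optimal.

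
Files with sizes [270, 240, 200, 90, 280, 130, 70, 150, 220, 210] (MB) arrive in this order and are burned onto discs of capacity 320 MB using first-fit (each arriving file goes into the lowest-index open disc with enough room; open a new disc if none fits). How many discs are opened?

7

  270 → disc 1 (new)  [load 270/320]
  240 → disc 2 (new)  [load 240/320]
  200 → disc 3 (new)  [load 200/320]
  90 → disc 3  [load 290/320]
  280 → disc 4 (new)  [load 280/320]
  130 → disc 5 (new)  [load 130/320]
  70 → disc 2  [load 310/320]
  150 → disc 5  [load 280/320]
  220 → disc 6 (new)  [load 220/320]
  210 → disc 7 (new)  [load 210/320]
7 discs opened.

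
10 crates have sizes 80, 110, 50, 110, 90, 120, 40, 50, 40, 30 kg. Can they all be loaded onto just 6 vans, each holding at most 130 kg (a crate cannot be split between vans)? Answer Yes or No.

A valid assignment using 6 vans:
  van 1: 120 = 120
  van 2: 110 = 110
  van 3: 110 = 110
  van 4: 90 + 40 = 130
  van 5: 80 + 50 = 130
  van 6: 50 + 40 + 30 = 120
Every load is within 130 kg, so 6 vans suffice.

Yes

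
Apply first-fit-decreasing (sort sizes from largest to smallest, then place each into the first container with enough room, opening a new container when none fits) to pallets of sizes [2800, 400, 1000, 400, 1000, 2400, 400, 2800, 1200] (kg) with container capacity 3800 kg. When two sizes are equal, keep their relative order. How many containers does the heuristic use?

4

Sorted descending: 2800, 2800, 2400, 1200, 1000, 1000, 400, 400, 400.
  2800 → container 1 (new)  [load 2800/3800]
  2800 → container 2 (new)  [load 2800/3800]
  2400 → container 3 (new)  [load 2400/3800]
  1200 → container 3  [load 3600/3800]
  1000 → container 1  [load 3800/3800]
  1000 → container 2  [load 3800/3800]
  400 → container 4 (new)  [load 400/3800]
  400 → container 4  [load 800/3800]
  400 → container 4  [load 1200/3800]
4 containers opened.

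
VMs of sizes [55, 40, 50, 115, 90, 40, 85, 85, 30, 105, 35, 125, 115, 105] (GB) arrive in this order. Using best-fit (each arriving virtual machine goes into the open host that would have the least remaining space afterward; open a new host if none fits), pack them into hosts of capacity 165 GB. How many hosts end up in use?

  55 → host 1 (new)  [load 55/165]
  40 → host 1  [load 95/165]
  50 → host 1  [load 145/165]
  115 → host 2 (new)  [load 115/165]
  90 → host 3 (new)  [load 90/165]
  40 → host 2  [load 155/165]
  85 → host 4 (new)  [load 85/165]
  85 → host 5 (new)  [load 85/165]
  30 → host 3  [load 120/165]
  105 → host 6 (new)  [load 105/165]
  35 → host 3  [load 155/165]
  125 → host 7 (new)  [load 125/165]
  115 → host 8 (new)  [load 115/165]
  105 → host 9 (new)  [load 105/165]
9 hosts opened.

9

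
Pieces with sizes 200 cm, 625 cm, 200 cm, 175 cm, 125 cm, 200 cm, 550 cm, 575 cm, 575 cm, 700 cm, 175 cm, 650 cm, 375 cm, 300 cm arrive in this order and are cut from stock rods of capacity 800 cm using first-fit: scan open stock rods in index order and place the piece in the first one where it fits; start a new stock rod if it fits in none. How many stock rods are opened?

  200 → stock rod 1 (new)  [load 200/800]
  625 → stock rod 2 (new)  [load 625/800]
  200 → stock rod 1  [load 400/800]
  175 → stock rod 1  [load 575/800]
  125 → stock rod 1  [load 700/800]
  200 → stock rod 3 (new)  [load 200/800]
  550 → stock rod 3  [load 750/800]
  575 → stock rod 4 (new)  [load 575/800]
  575 → stock rod 5 (new)  [load 575/800]
  700 → stock rod 6 (new)  [load 700/800]
  175 → stock rod 2  [load 800/800]
  650 → stock rod 7 (new)  [load 650/800]
  375 → stock rod 8 (new)  [load 375/800]
  300 → stock rod 8  [load 675/800]
8 stock rods opened.

8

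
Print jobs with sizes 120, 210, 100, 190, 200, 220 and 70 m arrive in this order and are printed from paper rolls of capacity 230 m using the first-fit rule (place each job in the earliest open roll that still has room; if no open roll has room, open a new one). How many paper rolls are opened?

6

  120 → roll 1 (new)  [load 120/230]
  210 → roll 2 (new)  [load 210/230]
  100 → roll 1  [load 220/230]
  190 → roll 3 (new)  [load 190/230]
  200 → roll 4 (new)  [load 200/230]
  220 → roll 5 (new)  [load 220/230]
  70 → roll 6 (new)  [load 70/230]
6 paper rolls opened.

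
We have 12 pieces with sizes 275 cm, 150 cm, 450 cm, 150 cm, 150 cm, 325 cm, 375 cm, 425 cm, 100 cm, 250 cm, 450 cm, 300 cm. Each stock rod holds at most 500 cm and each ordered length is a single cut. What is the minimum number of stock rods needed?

8

Total = 450 + 450 + 425 + 375 + 325 + 300 + 275 + 250 + 150 + 150 + 150 + 100 = 3400 cm.
Lower bound: ⌈3400/500⌉ = 7 stock rods.
A packing using 8 stock rods:
  stock rod 1: 450 = 450
  stock rod 2: 450 = 450
  stock rod 3: 425 = 425
  stock rod 4: 375 + 100 = 475
  stock rod 5: 325 + 150 = 475
  stock rod 6: 300 + 150 = 450
  stock rod 7: 275 + 150 = 425
  stock rod 8: 250 = 250
No arrangement into 7 stock rods stays within capacity, so 8 is optimal.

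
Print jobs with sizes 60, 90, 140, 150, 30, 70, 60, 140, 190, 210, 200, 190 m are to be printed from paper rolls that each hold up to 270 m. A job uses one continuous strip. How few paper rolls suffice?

Total = 210 + 200 + 190 + 190 + 150 + 140 + 140 + 90 + 70 + 60 + 60 + 30 = 1530 m.
Lower bound: ⌈1530/270⌉ = 6 paper rolls.
Also, 7 print jobs each exceed 135 m, and no two of those can share a roll, so at least 7 paper rolls are needed.
A packing using 7 paper rolls:
  roll 1: 210 + 60 = 270
  roll 2: 200 + 70 = 270
  roll 3: 190 + 60 = 250
  roll 4: 190 + 30 = 220
  roll 5: 150 + 90 = 240
  roll 6: 140 = 140
  roll 7: 140 = 140
This matches the lower bound, so 7 is optimal.

7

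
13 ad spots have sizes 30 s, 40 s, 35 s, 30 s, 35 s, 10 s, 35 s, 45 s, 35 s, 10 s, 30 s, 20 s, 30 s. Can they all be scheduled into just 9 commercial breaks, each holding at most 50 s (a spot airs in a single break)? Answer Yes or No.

No

Total = 385 s; ⌈385/50⌉ = 8.
10 ad spots each exceed half the capacity and cannot share a break, forcing at least 10 commercial breaks.
At least 10 commercial breaks are required, but only 9 are allowed.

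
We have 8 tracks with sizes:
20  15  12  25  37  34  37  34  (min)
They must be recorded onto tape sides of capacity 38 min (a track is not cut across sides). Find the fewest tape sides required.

Total = 37 + 37 + 34 + 34 + 25 + 20 + 15 + 12 = 214 min.
Lower bound: ⌈214/38⌉ = 6 tape sides.
A packing using 6 tape sides:
  side 1: 37 = 37
  side 2: 37 = 37
  side 3: 34 = 34
  side 4: 34 = 34
  side 5: 25 + 12 = 37
  side 6: 20 + 15 = 35
This matches the lower bound, so 6 is optimal.

6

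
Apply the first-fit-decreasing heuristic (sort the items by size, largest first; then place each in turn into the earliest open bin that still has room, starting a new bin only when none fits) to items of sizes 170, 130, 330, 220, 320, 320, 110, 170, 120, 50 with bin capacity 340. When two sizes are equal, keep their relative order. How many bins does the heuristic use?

6

Sorted descending: 330, 320, 320, 220, 170, 170, 130, 120, 110, 50.
  330 → bin 1 (new)  [load 330/340]
  320 → bin 2 (new)  [load 320/340]
  320 → bin 3 (new)  [load 320/340]
  220 → bin 4 (new)  [load 220/340]
  170 → bin 5 (new)  [load 170/340]
  170 → bin 5  [load 340/340]
  130 → bin 6 (new)  [load 130/340]
  120 → bin 4  [load 340/340]
  110 → bin 6  [load 240/340]
  50 → bin 6  [load 290/340]
6 bins opened.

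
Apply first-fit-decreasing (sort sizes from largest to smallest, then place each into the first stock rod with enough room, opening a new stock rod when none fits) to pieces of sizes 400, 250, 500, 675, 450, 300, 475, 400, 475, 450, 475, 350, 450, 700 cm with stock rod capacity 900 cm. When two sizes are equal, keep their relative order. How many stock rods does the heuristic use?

Sorted descending: 700, 675, 500, 475, 475, 475, 450, 450, 450, 400, 400, 350, 300, 250.
  700 → stock rod 1 (new)  [load 700/900]
  675 → stock rod 2 (new)  [load 675/900]
  500 → stock rod 3 (new)  [load 500/900]
  475 → stock rod 4 (new)  [load 475/900]
  475 → stock rod 5 (new)  [load 475/900]
  475 → stock rod 6 (new)  [load 475/900]
  450 → stock rod 7 (new)  [load 450/900]
  450 → stock rod 7  [load 900/900]
  450 → stock rod 8 (new)  [load 450/900]
  400 → stock rod 3  [load 900/900]
  400 → stock rod 4  [load 875/900]
  350 → stock rod 5  [load 825/900]
  300 → stock rod 6  [load 775/900]
  250 → stock rod 8  [load 700/900]
8 stock rods opened.

8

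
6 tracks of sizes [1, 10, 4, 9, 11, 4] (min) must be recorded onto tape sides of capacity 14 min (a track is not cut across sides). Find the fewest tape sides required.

Total = 11 + 10 + 9 + 4 + 4 + 1 = 39 min.
Lower bound: ⌈39/14⌉ = 3 tape sides.
A packing using 3 tape sides:
  side 1: 11 + 1 = 12
  side 2: 10 + 4 = 14
  side 3: 9 + 4 = 13
This matches the lower bound, so 3 is optimal.

3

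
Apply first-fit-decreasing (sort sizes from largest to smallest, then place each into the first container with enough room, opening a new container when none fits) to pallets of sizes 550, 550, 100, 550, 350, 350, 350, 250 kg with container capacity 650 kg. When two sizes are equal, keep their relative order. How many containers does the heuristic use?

Sorted descending: 550, 550, 550, 350, 350, 350, 250, 100.
  550 → container 1 (new)  [load 550/650]
  550 → container 2 (new)  [load 550/650]
  550 → container 3 (new)  [load 550/650]
  350 → container 4 (new)  [load 350/650]
  350 → container 5 (new)  [load 350/650]
  350 → container 6 (new)  [load 350/650]
  250 → container 4  [load 600/650]
  100 → container 1  [load 650/650]
6 containers opened.

6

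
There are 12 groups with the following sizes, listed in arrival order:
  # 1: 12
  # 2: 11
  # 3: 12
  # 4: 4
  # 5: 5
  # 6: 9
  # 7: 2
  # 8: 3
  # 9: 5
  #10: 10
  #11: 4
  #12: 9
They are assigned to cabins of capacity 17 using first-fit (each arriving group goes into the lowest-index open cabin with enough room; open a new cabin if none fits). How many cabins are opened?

  12 → cabin 1 (new)  [load 12/17]
  11 → cabin 2 (new)  [load 11/17]
  12 → cabin 3 (new)  [load 12/17]
  4 → cabin 1  [load 16/17]
  5 → cabin 2  [load 16/17]
  9 → cabin 4 (new)  [load 9/17]
  2 → cabin 3  [load 14/17]
  3 → cabin 3  [load 17/17]
  5 → cabin 4  [load 14/17]
  10 → cabin 5 (new)  [load 10/17]
  4 → cabin 5  [load 14/17]
  9 → cabin 6 (new)  [load 9/17]
6 cabins opened.

6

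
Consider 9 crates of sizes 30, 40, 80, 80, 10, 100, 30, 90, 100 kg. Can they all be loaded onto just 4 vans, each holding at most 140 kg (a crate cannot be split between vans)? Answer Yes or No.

No

Total = 560 kg; ⌈560/140⌉ = 4.
5 crates each exceed half the capacity and cannot share a van, forcing at least 5 vans.
At least 5 vans are required, but only 4 are allowed.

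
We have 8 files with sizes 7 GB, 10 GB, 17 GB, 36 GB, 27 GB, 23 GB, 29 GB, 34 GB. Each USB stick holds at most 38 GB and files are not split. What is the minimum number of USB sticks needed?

6

Total = 36 + 34 + 29 + 27 + 23 + 17 + 10 + 7 = 183 GB.
Lower bound: ⌈183/38⌉ = 5 USB sticks.
A packing using 6 USB sticks:
  USB stick 1: 36 = 36
  USB stick 2: 34 = 34
  USB stick 3: 29 + 7 = 36
  USB stick 4: 27 + 10 = 37
  USB stick 5: 23 = 23
  USB stick 6: 17 = 17
No arrangement into 5 USB sticks stays within capacity, so 6 is optimal.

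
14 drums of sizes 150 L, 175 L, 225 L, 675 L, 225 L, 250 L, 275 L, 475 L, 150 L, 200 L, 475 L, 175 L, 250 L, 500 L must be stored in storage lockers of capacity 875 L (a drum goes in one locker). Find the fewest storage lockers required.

Total = 675 + 500 + 475 + 475 + 275 + 250 + 250 + 225 + 225 + 200 + 175 + 175 + 150 + 150 = 4200 L.
Lower bound: ⌈4200/875⌉ = 5 storage lockers.
A packing using 5 storage lockers:
  locker 1: 675 + 200 = 875
  locker 2: 500 + 275 = 775
  locker 3: 475 + 250 + 150 = 875
  locker 4: 475 + 250 + 150 = 875
  locker 5: 225 + 225 + 175 + 175 = 800
This matches the lower bound, so 5 is optimal.

5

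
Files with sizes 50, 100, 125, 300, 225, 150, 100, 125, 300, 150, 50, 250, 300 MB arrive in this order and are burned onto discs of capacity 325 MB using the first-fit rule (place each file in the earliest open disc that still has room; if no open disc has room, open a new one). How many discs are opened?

  50 → disc 1 (new)  [load 50/325]
  100 → disc 1  [load 150/325]
  125 → disc 1  [load 275/325]
  300 → disc 2 (new)  [load 300/325]
  225 → disc 3 (new)  [load 225/325]
  150 → disc 4 (new)  [load 150/325]
  100 → disc 3  [load 325/325]
  125 → disc 4  [load 275/325]
  300 → disc 5 (new)  [load 300/325]
  150 → disc 6 (new)  [load 150/325]
  50 → disc 1  [load 325/325]
  250 → disc 7 (new)  [load 250/325]
  300 → disc 8 (new)  [load 300/325]
8 discs opened.

8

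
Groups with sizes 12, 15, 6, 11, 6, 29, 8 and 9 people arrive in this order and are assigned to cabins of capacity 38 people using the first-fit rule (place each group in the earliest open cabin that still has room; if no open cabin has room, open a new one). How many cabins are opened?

3

  12 → cabin 1 (new)  [load 12/38]
  15 → cabin 1  [load 27/38]
  6 → cabin 1  [load 33/38]
  11 → cabin 2 (new)  [load 11/38]
  6 → cabin 2  [load 17/38]
  29 → cabin 3 (new)  [load 29/38]
  8 → cabin 2  [load 25/38]
  9 → cabin 2  [load 34/38]
3 cabins opened.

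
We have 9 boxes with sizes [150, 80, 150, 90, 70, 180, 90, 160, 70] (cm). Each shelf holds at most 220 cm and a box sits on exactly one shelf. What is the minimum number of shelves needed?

Total = 180 + 160 + 150 + 150 + 90 + 90 + 80 + 70 + 70 = 1040 cm.
Lower bound: ⌈1040/220⌉ = 5 shelves.
A packing using 6 shelves:
  shelf 1: 180 = 180
  shelf 2: 160 = 160
  shelf 3: 150 + 70 = 220
  shelf 4: 150 + 70 = 220
  shelf 5: 90 + 90 = 180
  shelf 6: 80 = 80
No arrangement into 5 shelves stays within capacity, so 6 is optimal.

6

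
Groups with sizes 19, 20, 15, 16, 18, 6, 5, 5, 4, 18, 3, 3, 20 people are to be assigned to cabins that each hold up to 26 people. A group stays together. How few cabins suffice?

Total = 20 + 20 + 19 + 18 + 18 + 16 + 15 + 6 + 5 + 5 + 4 + 3 + 3 = 152 people.
Lower bound: ⌈152/26⌉ = 6 cabins.
Also, 7 groups each exceed 13 people, and no two of those can share a cabin, so at least 7 cabins are needed.
A packing using 7 cabins:
  cabin 1: 20 + 6 = 26
  cabin 2: 20 + 5 = 25
  cabin 3: 19 + 5 = 24
  cabin 4: 18 + 4 + 3 = 25
  cabin 5: 18 + 3 = 21
  cabin 6: 16 = 16
  cabin 7: 15 = 15
This matches the lower bound, so 7 is optimal.

7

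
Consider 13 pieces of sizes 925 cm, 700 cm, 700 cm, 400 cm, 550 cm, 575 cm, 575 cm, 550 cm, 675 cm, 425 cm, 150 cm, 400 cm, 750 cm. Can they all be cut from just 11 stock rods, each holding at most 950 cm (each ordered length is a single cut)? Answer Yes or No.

Yes

A valid assignment using 10 stock rods:
  stock rod 1: 925 = 925
  stock rod 2: 750 + 150 = 900
  stock rod 3: 700 = 700
  stock rod 4: 700 = 700
  stock rod 5: 675 = 675
  stock rod 6: 575 = 575
  stock rod 7: 575 = 575
  stock rod 8: 550 + 400 = 950
  stock rod 9: 550 + 400 = 950
  stock rod 10: 425 = 425
That uses only 10 ≤ 11, so 11 stock rods are enough.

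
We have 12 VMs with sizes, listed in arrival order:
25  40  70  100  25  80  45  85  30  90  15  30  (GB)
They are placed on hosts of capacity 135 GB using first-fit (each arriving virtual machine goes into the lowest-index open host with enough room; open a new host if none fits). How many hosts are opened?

  25 → host 1 (new)  [load 25/135]
  40 → host 1  [load 65/135]
  70 → host 1  [load 135/135]
  100 → host 2 (new)  [load 100/135]
  25 → host 2  [load 125/135]
  80 → host 3 (new)  [load 80/135]
  45 → host 3  [load 125/135]
  85 → host 4 (new)  [load 85/135]
  30 → host 4  [load 115/135]
  90 → host 5 (new)  [load 90/135]
  15 → host 4  [load 130/135]
  30 → host 5  [load 120/135]
5 hosts opened.

5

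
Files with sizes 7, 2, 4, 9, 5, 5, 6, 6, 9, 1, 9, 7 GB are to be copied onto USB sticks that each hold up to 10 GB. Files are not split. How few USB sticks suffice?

Total = 9 + 9 + 9 + 7 + 7 + 6 + 6 + 5 + 5 + 4 + 2 + 1 = 70 GB.
Lower bound: ⌈70/10⌉ = 7 USB sticks.
A packing using 8 USB sticks:
  USB stick 1: 9 + 1 = 10
  USB stick 2: 9 = 9
  USB stick 3: 9 = 9
  USB stick 4: 7 + 2 = 9
  USB stick 5: 7 = 7
  USB stick 6: 6 + 4 = 10
  USB stick 7: 6 = 6
  USB stick 8: 5 + 5 = 10
No arrangement into 7 USB sticks stays within capacity, so 8 is optimal.

8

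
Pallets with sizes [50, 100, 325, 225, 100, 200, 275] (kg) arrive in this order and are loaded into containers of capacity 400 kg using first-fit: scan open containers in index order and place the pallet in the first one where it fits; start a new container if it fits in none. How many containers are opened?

  50 → container 1 (new)  [load 50/400]
  100 → container 1  [load 150/400]
  325 → container 2 (new)  [load 325/400]
  225 → container 1  [load 375/400]
  100 → container 3 (new)  [load 100/400]
  200 → container 3  [load 300/400]
  275 → container 4 (new)  [load 275/400]
4 containers opened.

4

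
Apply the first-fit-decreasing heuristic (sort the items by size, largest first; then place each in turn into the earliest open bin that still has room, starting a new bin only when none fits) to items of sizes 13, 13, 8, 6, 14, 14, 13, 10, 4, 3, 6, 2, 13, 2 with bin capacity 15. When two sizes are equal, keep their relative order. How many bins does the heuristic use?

9

Sorted descending: 14, 14, 13, 13, 13, 13, 10, 8, 6, 6, 4, 3, 2, 2.
  14 → bin 1 (new)  [load 14/15]
  14 → bin 2 (new)  [load 14/15]
  13 → bin 3 (new)  [load 13/15]
  13 → bin 4 (new)  [load 13/15]
  13 → bin 5 (new)  [load 13/15]
  13 → bin 6 (new)  [load 13/15]
  10 → bin 7 (new)  [load 10/15]
  8 → bin 8 (new)  [load 8/15]
  6 → bin 8  [load 14/15]
  6 → bin 9 (new)  [load 6/15]
  4 → bin 7  [load 14/15]
  3 → bin 9  [load 9/15]
  2 → bin 3  [load 15/15]
  2 → bin 4  [load 15/15]
9 bins opened.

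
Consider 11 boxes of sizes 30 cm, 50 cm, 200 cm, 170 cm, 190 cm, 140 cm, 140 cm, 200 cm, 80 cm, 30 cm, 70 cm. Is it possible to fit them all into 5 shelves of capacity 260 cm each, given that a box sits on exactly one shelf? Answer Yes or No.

Total = 1300 cm; ⌈1300/260⌉ = 5.
6 boxes each exceed half the capacity and cannot share a shelf, forcing at least 6 shelves.
At least 6 shelves are required, but only 5 are allowed.

No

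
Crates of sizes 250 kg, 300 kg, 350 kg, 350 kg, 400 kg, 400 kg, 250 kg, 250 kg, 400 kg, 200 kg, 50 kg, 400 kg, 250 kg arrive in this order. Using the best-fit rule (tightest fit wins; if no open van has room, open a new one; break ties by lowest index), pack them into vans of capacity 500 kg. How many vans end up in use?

9

  250 → van 1 (new)  [load 250/500]
  300 → van 2 (new)  [load 300/500]
  350 → van 3 (new)  [load 350/500]
  350 → van 4 (new)  [load 350/500]
  400 → van 5 (new)  [load 400/500]
  400 → van 6 (new)  [load 400/500]
  250 → van 1  [load 500/500]
  250 → van 7 (new)  [load 250/500]
  400 → van 8 (new)  [load 400/500]
  200 → van 2  [load 500/500]
  50 → van 5  [load 450/500]
  400 → van 9 (new)  [load 400/500]
  250 → van 7  [load 500/500]
9 vans opened.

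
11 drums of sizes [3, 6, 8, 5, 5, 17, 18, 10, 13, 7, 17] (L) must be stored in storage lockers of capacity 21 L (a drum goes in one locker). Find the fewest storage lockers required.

Total = 18 + 17 + 17 + 13 + 10 + 8 + 7 + 6 + 5 + 5 + 3 = 109 L.
Lower bound: ⌈109/21⌉ = 6 storage lockers.
A packing using 6 storage lockers:
  locker 1: 18 + 3 = 21
  locker 2: 17 = 17
  locker 3: 17 = 17
  locker 4: 13 + 8 = 21
  locker 5: 10 + 7 = 17
  locker 6: 6 + 5 + 5 = 16
This matches the lower bound, so 6 is optimal.

6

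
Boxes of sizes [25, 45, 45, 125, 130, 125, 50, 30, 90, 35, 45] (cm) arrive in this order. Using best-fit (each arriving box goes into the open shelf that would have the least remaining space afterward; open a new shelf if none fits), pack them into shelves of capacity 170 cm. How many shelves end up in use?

5

  25 → shelf 1 (new)  [load 25/170]
  45 → shelf 1  [load 70/170]
  45 → shelf 1  [load 115/170]
  125 → shelf 2 (new)  [load 125/170]
  130 → shelf 3 (new)  [load 130/170]
  125 → shelf 4 (new)  [load 125/170]
  50 → shelf 1  [load 165/170]
  30 → shelf 3  [load 160/170]
  90 → shelf 5 (new)  [load 90/170]
  35 → shelf 2  [load 160/170]
  45 → shelf 4  [load 170/170]
5 shelves opened.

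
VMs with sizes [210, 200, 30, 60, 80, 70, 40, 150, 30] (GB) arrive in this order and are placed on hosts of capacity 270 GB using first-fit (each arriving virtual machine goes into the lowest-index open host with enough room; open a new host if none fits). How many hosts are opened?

  210 → host 1 (new)  [load 210/270]
  200 → host 2 (new)  [load 200/270]
  30 → host 1  [load 240/270]
  60 → host 2  [load 260/270]
  80 → host 3 (new)  [load 80/270]
  70 → host 3  [load 150/270]
  40 → host 3  [load 190/270]
  150 → host 4 (new)  [load 150/270]
  30 → host 1  [load 270/270]
4 hosts opened.

4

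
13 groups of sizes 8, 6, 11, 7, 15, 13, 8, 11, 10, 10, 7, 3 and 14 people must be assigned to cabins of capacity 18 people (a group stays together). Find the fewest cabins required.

8

Total = 15 + 14 + 13 + 11 + 11 + 10 + 10 + 8 + 8 + 7 + 7 + 6 + 3 = 123 people.
Lower bound: ⌈123/18⌉ = 7 cabins.
A packing using 8 cabins:
  cabin 1: 15 + 3 = 18
  cabin 2: 14 = 14
  cabin 3: 13 = 13
  cabin 4: 11 + 7 = 18
  cabin 5: 11 + 7 = 18
  cabin 6: 10 + 8 = 18
  cabin 7: 10 + 8 = 18
  cabin 8: 6 = 6
No arrangement into 7 cabins stays within capacity, so 8 is optimal.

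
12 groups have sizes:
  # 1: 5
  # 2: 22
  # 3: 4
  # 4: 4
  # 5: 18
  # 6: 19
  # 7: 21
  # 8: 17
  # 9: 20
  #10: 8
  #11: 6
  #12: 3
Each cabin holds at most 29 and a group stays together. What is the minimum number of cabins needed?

Total = 22 + 21 + 20 + 19 + 18 + 17 + 8 + 6 + 5 + 4 + 4 + 3 = 147.
Lower bound: ⌈147/29⌉ = 6 cabins.
A packing using 6 cabins:
  cabin 1: 22 + 6 = 28
  cabin 2: 21 + 8 = 29
  cabin 3: 20 + 5 + 4 = 29
  cabin 4: 19 + 4 + 3 = 26
  cabin 5: 18 = 18
  cabin 6: 17 = 17
This matches the lower bound, so 6 is optimal.

6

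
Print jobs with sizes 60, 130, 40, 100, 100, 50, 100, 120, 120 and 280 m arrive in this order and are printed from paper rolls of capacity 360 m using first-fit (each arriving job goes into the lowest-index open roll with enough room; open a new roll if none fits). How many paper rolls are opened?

4

  60 → roll 1 (new)  [load 60/360]
  130 → roll 1  [load 190/360]
  40 → roll 1  [load 230/360]
  100 → roll 1  [load 330/360]
  100 → roll 2 (new)  [load 100/360]
  50 → roll 2  [load 150/360]
  100 → roll 2  [load 250/360]
  120 → roll 3 (new)  [load 120/360]
  120 → roll 3  [load 240/360]
  280 → roll 4 (new)  [load 280/360]
4 paper rolls opened.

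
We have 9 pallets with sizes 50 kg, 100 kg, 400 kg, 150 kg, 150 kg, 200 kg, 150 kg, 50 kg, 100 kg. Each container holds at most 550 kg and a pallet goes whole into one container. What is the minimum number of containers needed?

Total = 400 + 200 + 150 + 150 + 150 + 100 + 100 + 50 + 50 = 1350 kg.
Lower bound: ⌈1350/550⌉ = 3 containers.
A packing using 3 containers:
  container 1: 400 + 150 = 550
  container 2: 200 + 150 + 150 + 50 = 550
  container 3: 100 + 100 + 50 = 250
This matches the lower bound, so 3 is optimal.

3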